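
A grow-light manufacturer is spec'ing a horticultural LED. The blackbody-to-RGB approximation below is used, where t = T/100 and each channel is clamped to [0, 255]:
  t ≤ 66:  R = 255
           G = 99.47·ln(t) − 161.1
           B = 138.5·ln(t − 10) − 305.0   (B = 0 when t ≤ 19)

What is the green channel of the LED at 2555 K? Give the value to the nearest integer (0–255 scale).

t = 2555/100 = 25.55; the t ≤ 66 branch applies.
G = 99.47·ln 25.55 − 161.1 = 99.47·3.2406 − 161.1 = 161.246.
Rounded: 161.

161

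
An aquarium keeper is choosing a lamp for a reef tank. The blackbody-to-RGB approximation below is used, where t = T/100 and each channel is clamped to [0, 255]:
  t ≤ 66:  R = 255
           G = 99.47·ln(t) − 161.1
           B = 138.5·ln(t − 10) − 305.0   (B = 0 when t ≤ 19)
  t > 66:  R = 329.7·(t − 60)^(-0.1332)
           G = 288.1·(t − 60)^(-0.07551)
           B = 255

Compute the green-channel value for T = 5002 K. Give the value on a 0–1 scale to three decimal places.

t = 5002/100 = 50.02; the t ≤ 66 branch applies.
G = 99.47·ln 50.02 − 161.1 = 99.47·3.9124 − 161.1 = 228.069.
On a 0–1 scale: 228.069/255 = 0.8944 → 0.894.

0.894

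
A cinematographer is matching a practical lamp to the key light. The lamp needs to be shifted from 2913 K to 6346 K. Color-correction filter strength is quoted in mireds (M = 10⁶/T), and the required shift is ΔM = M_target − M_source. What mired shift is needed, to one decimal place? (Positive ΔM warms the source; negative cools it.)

M_source = 10⁶/2913 = 343.289; M_target = 10⁶/6346 = 157.580.
ΔM = 157.580 − 343.289 = -185.709 → -185.7 mireds, a cooling shift.

-185.7 mireds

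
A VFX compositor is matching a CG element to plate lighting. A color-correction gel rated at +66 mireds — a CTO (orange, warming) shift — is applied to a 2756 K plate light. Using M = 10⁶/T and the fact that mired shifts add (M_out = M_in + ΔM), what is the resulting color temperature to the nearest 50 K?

2350 K

M_in = 10⁶/2756 = 362.84 mireds.
M_out = 362.84 + (+66) = 428.84 mireds.
T_out = 10⁶/428.84 = 2331.8 K → 2350 K.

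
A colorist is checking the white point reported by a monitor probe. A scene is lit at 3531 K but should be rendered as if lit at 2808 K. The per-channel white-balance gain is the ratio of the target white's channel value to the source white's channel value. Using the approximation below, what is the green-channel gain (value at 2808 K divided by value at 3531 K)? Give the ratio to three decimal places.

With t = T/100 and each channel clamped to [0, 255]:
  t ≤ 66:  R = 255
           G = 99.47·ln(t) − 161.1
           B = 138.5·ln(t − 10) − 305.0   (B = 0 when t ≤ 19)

At 3531 K (t = 35.31):
  G = 99.47·ln 35.31 − 161.1 = 99.47·3.5642 − 161.1 = 193.428.
At 2808 K (t = 28.08):
  G = 99.47·ln 28.08 − 161.1 = 99.47·3.3351 − 161.1 = 170.638.
Gain = 170.638 / 193.428 = 0.8822 → 0.882.

0.882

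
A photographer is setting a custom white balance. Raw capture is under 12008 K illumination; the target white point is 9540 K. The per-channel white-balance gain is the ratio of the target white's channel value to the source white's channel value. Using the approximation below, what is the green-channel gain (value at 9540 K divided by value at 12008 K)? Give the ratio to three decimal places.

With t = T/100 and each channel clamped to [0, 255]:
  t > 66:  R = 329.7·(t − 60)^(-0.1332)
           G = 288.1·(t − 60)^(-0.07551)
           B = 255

1.041

At 12008 K (t = 120.08):
  G = 288.1·(120.08 − 60)^(-0.07551) = 288.1·60.08^(-0.07551) = 288.1·0.73399 = 211.462.
At 9540 K (t = 95.4):
  G = 288.1·(95.4 − 60)^(-0.07551) = 288.1·35.4^(-0.07551) = 288.1·0.76390 = 220.079.
Gain = 220.079 / 211.462 = 1.0408 → 1.041.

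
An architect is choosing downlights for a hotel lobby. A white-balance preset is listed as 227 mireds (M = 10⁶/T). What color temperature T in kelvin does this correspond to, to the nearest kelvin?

T = 10⁶ / 227 = 4405.29 K → 4405 K.

4405 K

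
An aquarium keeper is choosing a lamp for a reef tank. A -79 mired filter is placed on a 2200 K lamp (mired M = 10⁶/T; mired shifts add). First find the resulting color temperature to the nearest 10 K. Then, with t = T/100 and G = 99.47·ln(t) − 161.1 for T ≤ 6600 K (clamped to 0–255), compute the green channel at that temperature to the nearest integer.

M_in = 10⁶/2200 = 454.55; M_out = 454.55 + (-79) = 375.55.
T_out = 10⁶/375.55 = 2662.8 K → 2660 K; t = 26.6.
G = 99.47·ln 26.6 − 161.1 = 99.47·3.2809 − 161.1 = 165.252.
Rounded: 165.

165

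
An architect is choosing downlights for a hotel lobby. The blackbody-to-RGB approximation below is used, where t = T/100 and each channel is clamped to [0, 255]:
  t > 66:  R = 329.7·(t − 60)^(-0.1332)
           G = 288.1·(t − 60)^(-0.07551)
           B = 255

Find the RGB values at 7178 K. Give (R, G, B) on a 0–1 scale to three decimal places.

t = 7178/100 = 71.78; the t > 66 branch applies.
R = 329.7·(71.78 − 60)^(-0.1332) = 329.7·11.78^(-0.1332) = 329.7·0.71998 = 237.379.
G = 288.1·(71.78 − 60)^(-0.07551) = 288.1·11.78^(-0.07551) = 288.1·0.83008 = 239.145.
B = 255 by definition for t > 66.
Dividing each by 255: (0.9309, 0.9378, 1.0000) → (0.931, 0.938, 1.000).

(0.931, 0.938, 1.000)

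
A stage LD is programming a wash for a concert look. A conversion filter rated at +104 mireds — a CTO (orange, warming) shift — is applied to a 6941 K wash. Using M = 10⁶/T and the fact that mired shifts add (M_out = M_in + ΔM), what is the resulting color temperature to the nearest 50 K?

4050 K

M_in = 10⁶/6941 = 144.07 mireds.
M_out = 144.07 + (+104) = 248.07 mireds.
T_out = 10⁶/248.07 = 4031.1 K → 4050 K.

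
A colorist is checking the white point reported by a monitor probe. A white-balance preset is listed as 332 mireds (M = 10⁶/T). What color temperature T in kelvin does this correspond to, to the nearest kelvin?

3012 K

T = 10⁶ / 332 = 3012.05 K → 3012 K.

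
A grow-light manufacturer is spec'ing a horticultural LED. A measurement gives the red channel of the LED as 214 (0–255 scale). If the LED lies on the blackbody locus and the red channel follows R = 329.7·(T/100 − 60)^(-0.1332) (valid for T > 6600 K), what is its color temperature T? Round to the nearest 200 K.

(t − 60)^(-0.1332) = 214/329.7 = 0.64907.
t − 60 = 0.64907^(1/-0.1332) = 0.64907^(-7.508) = 25.657, so t = 85.657.
T = 100·t = 8566 K → 8600 K to the nearest 200 K.

8600 K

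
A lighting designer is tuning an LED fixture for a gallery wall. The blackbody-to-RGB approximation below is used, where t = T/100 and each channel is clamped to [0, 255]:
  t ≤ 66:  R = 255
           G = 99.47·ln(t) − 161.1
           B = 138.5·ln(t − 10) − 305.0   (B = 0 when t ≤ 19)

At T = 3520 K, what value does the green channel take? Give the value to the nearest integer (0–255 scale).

t = 3520/100 = 35.2; the t ≤ 66 branch applies.
G = 99.47·ln 35.2 − 161.1 = 99.47·3.5610 − 161.1 = 193.117.
Rounded: 193.

193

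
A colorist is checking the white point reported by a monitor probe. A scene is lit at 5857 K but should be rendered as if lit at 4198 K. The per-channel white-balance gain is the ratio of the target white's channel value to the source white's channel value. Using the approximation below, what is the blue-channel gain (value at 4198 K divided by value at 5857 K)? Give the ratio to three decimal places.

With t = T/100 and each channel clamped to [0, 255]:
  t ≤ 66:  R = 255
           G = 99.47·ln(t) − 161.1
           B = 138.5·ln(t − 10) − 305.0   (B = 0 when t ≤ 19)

0.751

At 5857 K (t = 58.57):
  B = 138.5·ln(58.57 − 10) − 305.0 = 138.5·ln 48.57 − 305.0 = 138.5·3.8830 − 305.0 = 232.796.
At 4198 K (t = 41.98):
  B = 138.5·ln(41.98 − 10) − 305.0 = 138.5·ln 31.98 − 305.0 = 138.5·3.4651 − 305.0 = 174.918.
Gain = 174.918 / 232.796 = 0.7514 → 0.751.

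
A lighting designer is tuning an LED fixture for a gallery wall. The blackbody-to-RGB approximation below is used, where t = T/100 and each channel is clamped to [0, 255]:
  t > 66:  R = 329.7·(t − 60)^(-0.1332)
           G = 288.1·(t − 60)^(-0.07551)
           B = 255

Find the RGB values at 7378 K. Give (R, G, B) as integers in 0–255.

(232, 236, 255)

t = 7378/100 = 73.78; the t > 66 branch applies.
R = 329.7·(73.78 − 60)^(-0.1332) = 329.7·13.78^(-0.1332) = 329.7·0.70510 = 232.472.
G = 288.1·(73.78 − 60)^(-0.07551) = 288.1·13.78^(-0.07551) = 288.1·0.82030 = 236.330.
B = 255 by definition for t > 66.
Rounded: (232, 236, 255).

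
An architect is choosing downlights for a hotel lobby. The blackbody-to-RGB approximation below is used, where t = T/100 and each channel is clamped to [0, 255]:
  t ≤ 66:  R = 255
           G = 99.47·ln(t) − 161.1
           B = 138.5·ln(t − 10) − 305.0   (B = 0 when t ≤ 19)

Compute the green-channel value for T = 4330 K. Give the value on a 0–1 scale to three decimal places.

0.838

t = 4330/100 = 43.3; the t ≤ 66 branch applies.
G = 99.47·ln 43.3 − 161.1 = 99.47·3.7682 − 161.1 = 213.718.
On a 0–1 scale: 213.718/255 = 0.8381 → 0.838.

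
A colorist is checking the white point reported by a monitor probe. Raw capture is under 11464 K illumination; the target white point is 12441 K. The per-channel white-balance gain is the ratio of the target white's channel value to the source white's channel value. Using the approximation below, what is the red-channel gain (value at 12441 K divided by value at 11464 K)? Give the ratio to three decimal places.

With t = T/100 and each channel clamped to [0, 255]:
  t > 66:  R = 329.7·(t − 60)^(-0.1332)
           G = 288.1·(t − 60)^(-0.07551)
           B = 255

0.978

At 11464 K (t = 114.64):
  R = 329.7·(114.64 − 60)^(-0.1332) = 329.7·54.64^(-0.1332) = 329.7·0.58690 = 193.501.
At 12441 K (t = 124.41):
  R = 329.7·(124.41 − 60)^(-0.1332) = 329.7·64.41^(-0.1332) = 329.7·0.57418 = 189.307.
Gain = 189.307 / 193.501 = 0.9783 → 0.978.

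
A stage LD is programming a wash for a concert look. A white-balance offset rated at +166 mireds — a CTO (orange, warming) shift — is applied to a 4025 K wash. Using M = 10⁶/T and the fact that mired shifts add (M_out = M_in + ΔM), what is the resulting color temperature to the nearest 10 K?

2410 K

M_in = 10⁶/4025 = 248.45 mireds.
M_out = 248.45 + (+166) = 414.45 mireds.
T_out = 10⁶/414.45 = 2412.9 K → 2410 K.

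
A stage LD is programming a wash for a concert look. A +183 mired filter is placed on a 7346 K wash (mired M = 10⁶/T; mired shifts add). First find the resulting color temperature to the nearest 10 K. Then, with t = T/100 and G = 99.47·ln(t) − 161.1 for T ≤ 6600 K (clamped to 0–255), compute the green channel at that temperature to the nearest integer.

M_in = 10⁶/7346 = 136.13; M_out = 136.13 + (+183) = 319.13.
T_out = 10⁶/319.13 = 3133.5 K → 3130 K; t = 31.3.
G = 99.47·ln 31.3 − 161.1 = 99.47·3.4436 − 161.1 = 181.437.
Rounded: 181.

181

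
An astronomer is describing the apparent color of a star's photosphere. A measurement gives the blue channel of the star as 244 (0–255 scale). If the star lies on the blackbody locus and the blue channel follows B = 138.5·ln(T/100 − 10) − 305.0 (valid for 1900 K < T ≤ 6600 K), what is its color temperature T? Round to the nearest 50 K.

6250 K

ln(t − 10) = (244 + 305.0) / 138.5 = 3.9639.
t − 10 = e^3.9639 = 52.662, so t = 62.662.
T = 100·t = 6266 K → 6250 K to the nearest 50 K.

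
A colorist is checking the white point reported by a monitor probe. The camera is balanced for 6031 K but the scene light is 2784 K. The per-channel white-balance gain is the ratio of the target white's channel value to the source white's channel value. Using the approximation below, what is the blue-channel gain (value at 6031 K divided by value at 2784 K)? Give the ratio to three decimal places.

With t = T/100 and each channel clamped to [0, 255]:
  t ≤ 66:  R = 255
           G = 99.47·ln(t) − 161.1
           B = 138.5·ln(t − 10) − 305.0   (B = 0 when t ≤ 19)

At 2784 K (t = 27.84):
  B = 138.5·ln(27.84 − 10) − 305.0 = 138.5·ln 17.84 − 305.0 = 138.5·2.8814 − 305.0 = 94.080.
At 6031 K (t = 60.31):
  B = 138.5·ln(60.31 − 10) − 305.0 = 138.5·ln 50.31 − 305.0 = 138.5·3.9182 − 305.0 = 237.671.
Gain = 237.671 / 94.080 = 2.5263 → 2.526.

2.526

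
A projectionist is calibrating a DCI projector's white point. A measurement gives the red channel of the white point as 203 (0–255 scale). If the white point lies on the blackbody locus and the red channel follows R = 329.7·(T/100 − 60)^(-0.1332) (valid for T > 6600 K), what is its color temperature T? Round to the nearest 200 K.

9800 K

(t − 60)^(-0.1332) = 203/329.7 = 0.61571.
t − 60 = 0.61571^(1/-0.1332) = 0.61571^(-7.508) = 38.129, so t = 98.129.
T = 100·t = 9813 K → 9800 K to the nearest 200 K.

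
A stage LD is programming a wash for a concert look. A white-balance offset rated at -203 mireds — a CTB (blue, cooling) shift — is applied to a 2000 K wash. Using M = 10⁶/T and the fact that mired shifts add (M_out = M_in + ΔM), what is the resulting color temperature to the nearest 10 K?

M_in = 10⁶/2000 = 500.00 mireds.
M_out = 500.00 + (-203) = 297.00 mireds.
T_out = 10⁶/297.00 = 3367.0 K → 3370 K.

3370 K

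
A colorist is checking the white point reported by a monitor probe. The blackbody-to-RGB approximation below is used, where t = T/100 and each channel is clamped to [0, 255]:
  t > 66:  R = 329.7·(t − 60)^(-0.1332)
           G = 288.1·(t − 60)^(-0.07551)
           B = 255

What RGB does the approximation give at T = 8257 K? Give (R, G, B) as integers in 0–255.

(218, 228, 255)

t = 8257/100 = 82.57; the t > 66 branch applies.
R = 329.7·(82.57 − 60)^(-0.1332) = 329.7·22.57^(-0.1332) = 329.7·0.66025 = 217.685.
G = 288.1·(82.57 − 60)^(-0.07551) = 288.1·22.57^(-0.07551) = 288.1·0.79031 = 227.687.
B = 255 by definition for t > 66.
Rounded: (218, 228, 255).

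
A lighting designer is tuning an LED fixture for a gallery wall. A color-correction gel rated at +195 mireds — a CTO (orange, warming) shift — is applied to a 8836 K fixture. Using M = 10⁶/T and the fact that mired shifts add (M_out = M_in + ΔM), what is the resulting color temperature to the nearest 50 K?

3250 K

M_in = 10⁶/8836 = 113.17 mireds.
M_out = 113.17 + (+195) = 308.17 mireds.
T_out = 10⁶/308.17 = 3244.9 K → 3250 K.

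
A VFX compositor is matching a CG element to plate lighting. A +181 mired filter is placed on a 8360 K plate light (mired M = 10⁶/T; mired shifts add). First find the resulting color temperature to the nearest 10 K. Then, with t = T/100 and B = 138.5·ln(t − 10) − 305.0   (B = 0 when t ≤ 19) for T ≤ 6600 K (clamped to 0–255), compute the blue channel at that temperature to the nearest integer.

M_in = 10⁶/8360 = 119.62; M_out = 119.62 + (+181) = 300.62.
T_out = 10⁶/300.62 = 3326.5 K → 3330 K; t = 33.3.
B = 138.5·ln(33.3 − 10) − 305.0 = 138.5·ln 23.3 − 305.0 = 138.5·3.1485 − 305.0 = 131.061.
Rounded: 131.

131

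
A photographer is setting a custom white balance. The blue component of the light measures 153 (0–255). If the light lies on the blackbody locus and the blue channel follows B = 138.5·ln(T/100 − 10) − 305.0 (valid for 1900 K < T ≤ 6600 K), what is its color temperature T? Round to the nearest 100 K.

ln(t − 10) = (153 + 305.0) / 138.5 = 3.3069.
t − 10 = e^3.3069 = 27.299, so t = 37.299.
T = 100·t = 3730 K → 3700 K to the nearest 100 K.

3700 K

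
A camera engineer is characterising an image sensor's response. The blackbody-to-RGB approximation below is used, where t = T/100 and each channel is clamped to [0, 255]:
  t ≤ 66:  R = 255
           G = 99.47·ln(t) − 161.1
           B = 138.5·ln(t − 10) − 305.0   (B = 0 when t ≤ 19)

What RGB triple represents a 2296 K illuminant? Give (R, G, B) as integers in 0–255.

(255, 151, 50)

t = 2296/100 = 22.96; the t ≤ 66 branch applies.
R = 255 by definition for t ≤ 66.
G = 99.47·ln 22.96 − 161.1 = 99.47·3.1338 − 161.1 = 150.614.
B = 138.5·ln(22.96 − 10) − 305.0 = 138.5·ln 12.96 − 305.0 = 138.5·2.5619 − 305.0 = 49.819.
Rounded: (255, 151, 50).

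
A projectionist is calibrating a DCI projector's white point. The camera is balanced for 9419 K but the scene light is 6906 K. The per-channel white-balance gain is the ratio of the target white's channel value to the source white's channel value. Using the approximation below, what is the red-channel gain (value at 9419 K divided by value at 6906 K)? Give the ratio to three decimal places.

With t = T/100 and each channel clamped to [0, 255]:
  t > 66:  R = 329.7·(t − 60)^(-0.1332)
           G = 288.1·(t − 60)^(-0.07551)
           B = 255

At 6906 K (t = 69.06):
  R = 329.7·(69.06 − 60)^(-0.1332) = 329.7·9.06^(-0.1332) = 329.7·0.74561 = 245.827.
At 9419 K (t = 94.19):
  R = 329.7·(94.19 − 60)^(-0.1332) = 329.7·34.19^(-0.1332) = 329.7·0.62472 = 205.970.
Gain = 205.970 / 245.827 = 0.8379 → 0.838.

0.838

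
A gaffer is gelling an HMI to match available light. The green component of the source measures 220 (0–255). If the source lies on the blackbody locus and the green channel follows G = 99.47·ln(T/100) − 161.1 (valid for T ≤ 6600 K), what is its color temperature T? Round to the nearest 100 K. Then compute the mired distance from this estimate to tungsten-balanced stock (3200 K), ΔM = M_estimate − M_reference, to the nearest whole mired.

ln t = (220 + 161.1) / 99.47 = 3.8313.
t = e^3.8313 = 46.123.
T = 100·t = 4612 K → 4600 K to the nearest 100 K.
M_estimate = 10⁶/4600 = 217.39; M_reference = 10⁶/3200 = 312.50.
ΔM = 217.39 − 312.50 = -95.11 → -95 mireds.

-95 mireds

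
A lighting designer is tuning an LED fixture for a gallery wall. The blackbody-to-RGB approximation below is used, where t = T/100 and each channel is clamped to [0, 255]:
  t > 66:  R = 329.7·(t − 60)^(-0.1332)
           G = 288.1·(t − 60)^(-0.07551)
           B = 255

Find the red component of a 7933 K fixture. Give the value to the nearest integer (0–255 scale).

222

t = 7933/100 = 79.33; the t > 66 branch applies.
R = 329.7·(79.33 − 60)^(-0.1332) = 329.7·19.33^(-0.1332) = 329.7·0.67402 = 222.225.
Rounded: 222.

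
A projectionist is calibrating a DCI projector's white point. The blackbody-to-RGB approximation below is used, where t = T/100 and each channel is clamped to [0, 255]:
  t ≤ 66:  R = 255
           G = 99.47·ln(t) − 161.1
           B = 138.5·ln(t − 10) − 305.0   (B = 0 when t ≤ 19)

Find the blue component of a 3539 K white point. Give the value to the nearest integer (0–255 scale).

143

t = 3539/100 = 35.39; the t ≤ 66 branch applies.
B = 138.5·ln(35.39 − 10) − 305.0 = 138.5·ln 25.39 − 305.0 = 138.5·3.2344 − 305.0 = 142.958.
Rounded: 143.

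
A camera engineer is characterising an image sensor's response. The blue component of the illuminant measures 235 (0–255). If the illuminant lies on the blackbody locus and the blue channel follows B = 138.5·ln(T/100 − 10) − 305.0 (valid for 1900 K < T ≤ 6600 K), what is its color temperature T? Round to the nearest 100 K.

5900 K

ln(t − 10) = (235 + 305.0) / 138.5 = 3.8989.
t − 10 = e^3.8989 = 49.349, so t = 59.349.
T = 100·t = 5935 K → 5900 K to the nearest 100 K.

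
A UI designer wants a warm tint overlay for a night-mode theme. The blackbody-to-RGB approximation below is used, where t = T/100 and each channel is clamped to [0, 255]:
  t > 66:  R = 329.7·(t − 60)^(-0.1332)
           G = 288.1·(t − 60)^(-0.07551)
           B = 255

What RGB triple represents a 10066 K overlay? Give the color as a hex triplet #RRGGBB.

t = 10066/100 = 100.66; the t > 66 branch applies.
R = 329.7·(100.66 − 60)^(-0.1332) = 329.7·40.66^(-0.1332) = 329.7·0.61046 = 201.269.
G = 288.1·(100.66 − 60)^(-0.07551) = 288.1·40.66^(-0.07551) = 288.1·0.75595 = 217.789.
B = 255 by definition for t > 66.
Rounded: (201, 218, 255).
In hex: #C9DAFF.

#C9DAFF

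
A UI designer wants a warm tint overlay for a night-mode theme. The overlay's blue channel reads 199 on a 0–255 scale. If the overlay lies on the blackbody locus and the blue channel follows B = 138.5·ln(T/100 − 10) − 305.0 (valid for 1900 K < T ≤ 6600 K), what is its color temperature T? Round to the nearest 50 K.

ln(t − 10) = (199 + 305.0) / 138.5 = 3.6390.
t − 10 = e^3.6390 = 38.053, so t = 48.053.
T = 100·t = 4805 K → 4800 K to the nearest 50 K.

4800 K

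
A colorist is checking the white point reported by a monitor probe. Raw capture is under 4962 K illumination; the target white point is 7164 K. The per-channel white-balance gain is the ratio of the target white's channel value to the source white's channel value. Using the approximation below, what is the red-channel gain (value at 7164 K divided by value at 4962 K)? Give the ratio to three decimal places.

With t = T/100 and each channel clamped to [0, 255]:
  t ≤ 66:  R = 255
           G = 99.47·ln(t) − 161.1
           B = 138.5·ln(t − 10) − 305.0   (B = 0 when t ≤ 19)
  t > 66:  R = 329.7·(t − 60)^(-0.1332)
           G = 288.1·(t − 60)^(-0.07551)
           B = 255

0.932

At 4962 K (t = 49.62):
  R = 255 by definition for t ≤ 66.
At 7164 K (t = 71.64):
  R = 329.7·(71.64 − 60)^(-0.1332) = 329.7·11.64^(-0.1332) = 329.7·0.72113 = 237.757.
Gain = 237.757 / 255.000 = 0.9324 → 0.932.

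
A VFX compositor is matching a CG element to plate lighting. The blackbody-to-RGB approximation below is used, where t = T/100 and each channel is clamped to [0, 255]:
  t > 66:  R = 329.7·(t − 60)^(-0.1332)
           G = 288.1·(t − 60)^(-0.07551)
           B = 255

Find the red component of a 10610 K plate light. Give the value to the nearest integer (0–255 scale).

t = 10610/100 = 106.1; the t > 66 branch applies.
R = 329.7·(106.1 − 60)^(-0.1332) = 329.7·46.1^(-0.1332) = 329.7·0.60034 = 197.931.
Rounded: 198.

198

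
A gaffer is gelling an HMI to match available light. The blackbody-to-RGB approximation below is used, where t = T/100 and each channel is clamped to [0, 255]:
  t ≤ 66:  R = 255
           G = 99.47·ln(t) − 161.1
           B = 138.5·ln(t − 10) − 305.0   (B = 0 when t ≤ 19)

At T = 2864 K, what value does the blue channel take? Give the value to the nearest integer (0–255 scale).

100

t = 2864/100 = 28.64; the t ≤ 66 branch applies.
B = 138.5·ln(28.64 − 10) − 305.0 = 138.5·ln 18.64 − 305.0 = 138.5·2.9253 − 305.0 = 100.155.
Rounded: 100.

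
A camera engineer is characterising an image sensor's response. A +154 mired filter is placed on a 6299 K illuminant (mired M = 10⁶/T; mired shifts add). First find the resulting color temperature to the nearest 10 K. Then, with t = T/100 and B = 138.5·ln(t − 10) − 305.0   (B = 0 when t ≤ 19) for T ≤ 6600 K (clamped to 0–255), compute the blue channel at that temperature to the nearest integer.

M_in = 10⁶/6299 = 158.76; M_out = 158.76 + (+154) = 312.76.
T_out = 10⁶/312.76 = 3197.4 K → 3200 K; t = 32.
B = 138.5·ln(32 − 10) − 305.0 = 138.5·ln 22 − 305.0 = 138.5·3.0910 − 305.0 = 123.109.
Rounded: 123.

123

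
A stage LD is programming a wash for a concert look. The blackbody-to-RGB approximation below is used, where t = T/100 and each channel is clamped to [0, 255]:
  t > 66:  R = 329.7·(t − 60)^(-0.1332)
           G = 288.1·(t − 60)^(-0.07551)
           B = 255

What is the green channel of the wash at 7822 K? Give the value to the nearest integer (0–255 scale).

t = 7822/100 = 78.22; the t > 66 branch applies.
G = 288.1·(78.22 − 60)^(-0.07551) = 288.1·18.22^(-0.07551) = 288.1·0.80319 = 231.398.
Rounded: 231.

231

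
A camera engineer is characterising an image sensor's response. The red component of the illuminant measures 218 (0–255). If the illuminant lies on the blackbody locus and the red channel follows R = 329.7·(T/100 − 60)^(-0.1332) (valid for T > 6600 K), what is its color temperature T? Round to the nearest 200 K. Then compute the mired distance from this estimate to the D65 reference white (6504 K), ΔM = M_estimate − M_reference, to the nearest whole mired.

-32 mireds

(t − 60)^(-0.1332) = 218/329.7 = 0.66121.
t − 60 = 0.66121^(1/-0.1332) = 0.66121^(-7.508) = 22.326, so t = 82.326.
T = 100·t = 8233 K → 8200 K to the nearest 200 K.
M_estimate = 10⁶/8200 = 121.95; M_reference = 10⁶/6504 = 153.75.
ΔM = 121.95 − 153.75 = -31.80 → -32 mireds.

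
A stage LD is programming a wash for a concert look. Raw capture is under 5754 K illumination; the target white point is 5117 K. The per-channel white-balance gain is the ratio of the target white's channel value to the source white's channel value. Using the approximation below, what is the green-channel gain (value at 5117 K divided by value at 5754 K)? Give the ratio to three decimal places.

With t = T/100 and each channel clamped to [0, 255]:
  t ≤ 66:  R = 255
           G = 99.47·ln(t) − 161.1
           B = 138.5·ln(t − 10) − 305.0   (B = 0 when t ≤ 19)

0.952

At 5754 K (t = 57.54):
  G = 99.47·ln 57.54 − 161.1 = 99.47·4.0525 − 161.1 = 242.000.
At 5117 K (t = 51.17):
  G = 99.47·ln 51.17 − 161.1 = 99.47·3.9352 − 161.1 = 230.330.
Gain = 230.330 / 242.000 = 0.9518 → 0.952.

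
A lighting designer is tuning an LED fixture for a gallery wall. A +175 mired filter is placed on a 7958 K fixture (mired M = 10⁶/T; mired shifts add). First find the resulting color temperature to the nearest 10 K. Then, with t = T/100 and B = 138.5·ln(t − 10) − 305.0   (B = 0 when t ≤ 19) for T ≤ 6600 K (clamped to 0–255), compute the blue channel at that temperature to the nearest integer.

131

M_in = 10⁶/7958 = 125.66; M_out = 125.66 + (+175) = 300.66.
T_out = 10⁶/300.66 = 3326.0 K → 3330 K; t = 33.3.
B = 138.5·ln(33.3 − 10) − 305.0 = 138.5·ln 23.3 − 305.0 = 138.5·3.1485 − 305.0 = 131.061.
Rounded: 131.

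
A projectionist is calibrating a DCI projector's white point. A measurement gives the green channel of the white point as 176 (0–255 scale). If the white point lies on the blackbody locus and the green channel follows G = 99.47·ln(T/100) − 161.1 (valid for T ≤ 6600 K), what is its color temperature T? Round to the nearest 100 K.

3000 K

ln t = (176 + 161.1) / 99.47 = 3.3890.
t = e^3.3890 = 29.635.
T = 100·t = 2964 K → 3000 K to the nearest 100 K.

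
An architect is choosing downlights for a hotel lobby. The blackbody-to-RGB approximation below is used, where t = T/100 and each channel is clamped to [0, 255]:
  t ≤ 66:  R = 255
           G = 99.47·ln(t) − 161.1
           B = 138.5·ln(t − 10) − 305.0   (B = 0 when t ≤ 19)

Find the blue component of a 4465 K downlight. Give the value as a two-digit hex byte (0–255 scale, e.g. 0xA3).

t = 4465/100 = 44.65; the t ≤ 66 branch applies.
B = 138.5·ln(44.65 − 10) − 305.0 = 138.5·ln 34.65 − 305.0 = 138.5·3.5453 − 305.0 = 186.024.
Rounded: 186; in hex, 0xBA.

0xBA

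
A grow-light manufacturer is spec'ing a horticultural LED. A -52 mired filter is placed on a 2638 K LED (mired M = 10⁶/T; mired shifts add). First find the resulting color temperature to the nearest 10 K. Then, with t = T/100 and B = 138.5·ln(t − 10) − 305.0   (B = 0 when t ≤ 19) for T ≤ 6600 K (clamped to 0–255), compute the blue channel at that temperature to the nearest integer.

114

M_in = 10⁶/2638 = 379.08; M_out = 379.08 + (-52) = 327.08.
T_out = 10⁶/327.08 = 3057.4 K → 3060 K; t = 30.6.
B = 138.5·ln(30.6 − 10) − 305.0 = 138.5·ln 20.6 − 305.0 = 138.5·3.0253 − 305.0 = 114.003.
Rounded: 114.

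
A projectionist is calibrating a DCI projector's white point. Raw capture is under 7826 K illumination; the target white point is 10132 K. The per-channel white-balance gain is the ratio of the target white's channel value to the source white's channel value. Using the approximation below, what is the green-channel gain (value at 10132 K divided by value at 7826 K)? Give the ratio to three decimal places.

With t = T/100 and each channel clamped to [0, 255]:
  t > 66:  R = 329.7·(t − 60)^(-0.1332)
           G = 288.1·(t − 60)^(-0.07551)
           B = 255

At 7826 K (t = 78.26):
  G = 288.1·(78.26 − 60)^(-0.07551) = 288.1·18.26^(-0.07551) = 288.1·0.80305 = 231.359.
At 10132 K (t = 101.32):
  G = 288.1·(101.32 − 60)^(-0.07551) = 288.1·41.32^(-0.07551) = 288.1·0.75503 = 217.524.
Gain = 217.524 / 231.359 = 0.9402 → 0.940.

0.940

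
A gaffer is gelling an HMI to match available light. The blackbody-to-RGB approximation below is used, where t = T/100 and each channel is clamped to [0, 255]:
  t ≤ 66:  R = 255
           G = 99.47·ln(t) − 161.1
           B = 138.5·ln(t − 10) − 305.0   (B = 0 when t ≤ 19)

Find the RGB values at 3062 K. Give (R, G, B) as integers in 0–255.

(255, 179, 114)

t = 3062/100 = 30.62; the t ≤ 66 branch applies.
R = 255 by definition for t ≤ 66.
G = 99.47·ln 30.62 − 161.1 = 99.47·3.4217 − 161.1 = 179.252.
B = 138.5·ln(30.62 − 10) − 305.0 = 138.5·ln 20.62 − 305.0 = 138.5·3.0263 − 305.0 = 114.137.
Rounded: (255, 179, 114).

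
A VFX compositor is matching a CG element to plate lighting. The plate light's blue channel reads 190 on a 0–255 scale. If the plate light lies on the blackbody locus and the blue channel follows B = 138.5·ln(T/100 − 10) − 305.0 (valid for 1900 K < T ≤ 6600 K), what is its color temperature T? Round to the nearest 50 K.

4550 K

ln(t − 10) = (190 + 305.0) / 138.5 = 3.5740.
t − 10 = e^3.5740 = 35.659, so t = 45.659.
T = 100·t = 4566 K → 4550 K to the nearest 50 K.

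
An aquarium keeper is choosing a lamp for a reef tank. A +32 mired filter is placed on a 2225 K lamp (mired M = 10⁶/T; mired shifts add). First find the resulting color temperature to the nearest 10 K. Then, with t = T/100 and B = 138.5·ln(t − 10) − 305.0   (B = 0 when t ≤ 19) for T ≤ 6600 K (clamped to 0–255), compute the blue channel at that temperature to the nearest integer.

25

M_in = 10⁶/2225 = 449.44; M_out = 449.44 + (+32) = 481.44.
T_out = 10⁶/481.44 = 2077.1 K → 2080 K; t = 20.8.
B = 138.5·ln(20.8 − 10) − 305.0 = 138.5·ln 10.8 − 305.0 = 138.5·2.3795 − 305.0 = 24.567.
Rounded: 25.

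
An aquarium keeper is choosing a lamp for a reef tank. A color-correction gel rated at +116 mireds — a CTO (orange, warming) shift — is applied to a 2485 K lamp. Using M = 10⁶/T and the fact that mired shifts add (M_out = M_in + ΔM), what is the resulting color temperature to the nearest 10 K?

1930 K

M_in = 10⁶/2485 = 402.41 mireds.
M_out = 402.41 + (+116) = 518.41 mireds.
T_out = 10⁶/518.41 = 1929.0 K → 1930 K.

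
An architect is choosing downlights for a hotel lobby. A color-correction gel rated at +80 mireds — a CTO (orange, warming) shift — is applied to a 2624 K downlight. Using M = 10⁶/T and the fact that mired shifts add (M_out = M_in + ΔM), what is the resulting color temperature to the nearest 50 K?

M_in = 10⁶/2624 = 381.10 mireds.
M_out = 381.10 + (+80) = 461.10 mireds.
T_out = 10⁶/461.10 = 2168.7 K → 2150 K.

2150 K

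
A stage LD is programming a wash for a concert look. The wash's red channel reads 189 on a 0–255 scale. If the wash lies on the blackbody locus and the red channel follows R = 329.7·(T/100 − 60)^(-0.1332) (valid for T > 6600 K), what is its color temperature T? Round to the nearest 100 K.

12500 K

(t − 60)^(-0.1332) = 189/329.7 = 0.57325.
t − 60 = 0.57325^(1/-0.1332) = 0.57325^(-7.508) = 65.199, so t = 125.199.
T = 100·t = 12520 K → 12500 K to the nearest 100 K.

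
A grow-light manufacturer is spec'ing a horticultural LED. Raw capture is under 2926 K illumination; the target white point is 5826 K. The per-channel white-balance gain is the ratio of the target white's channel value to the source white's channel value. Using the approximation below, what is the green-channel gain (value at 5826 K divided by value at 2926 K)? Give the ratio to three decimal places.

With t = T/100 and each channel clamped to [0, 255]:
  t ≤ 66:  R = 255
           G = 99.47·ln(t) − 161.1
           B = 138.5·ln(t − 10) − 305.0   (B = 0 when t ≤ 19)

1.392

At 2926 K (t = 29.26):
  G = 99.47·ln 29.26 − 161.1 = 99.47·3.3762 − 161.1 = 174.733.
At 5826 K (t = 58.26):
  G = 99.47·ln 58.26 − 161.1 = 99.47·4.0649 − 161.1 = 243.237.
Gain = 243.237 / 174.733 = 1.3921 → 1.392.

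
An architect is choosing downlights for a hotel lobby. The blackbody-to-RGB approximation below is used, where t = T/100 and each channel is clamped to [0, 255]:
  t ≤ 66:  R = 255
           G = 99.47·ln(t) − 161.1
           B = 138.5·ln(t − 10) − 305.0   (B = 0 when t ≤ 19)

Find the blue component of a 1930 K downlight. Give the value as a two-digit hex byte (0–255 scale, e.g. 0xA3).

t = 1930/100 = 19.3; the t ≤ 66 branch applies.
B = 138.5·ln(19.3 − 10) − 305.0 = 138.5·ln 9.3 − 305.0 = 138.5·2.2300 − 305.0 = 3.857.
Rounded: 4; in hex, 0x04.

0x04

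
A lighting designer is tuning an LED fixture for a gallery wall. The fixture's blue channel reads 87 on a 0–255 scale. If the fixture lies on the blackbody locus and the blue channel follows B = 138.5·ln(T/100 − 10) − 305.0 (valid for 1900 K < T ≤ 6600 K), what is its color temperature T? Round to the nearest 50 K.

2700 K

ln(t − 10) = (87 + 305.0) / 138.5 = 2.8303.
t − 10 = e^2.8303 = 16.951, so t = 26.951.
T = 100·t = 2695 K → 2700 K to the nearest 50 K.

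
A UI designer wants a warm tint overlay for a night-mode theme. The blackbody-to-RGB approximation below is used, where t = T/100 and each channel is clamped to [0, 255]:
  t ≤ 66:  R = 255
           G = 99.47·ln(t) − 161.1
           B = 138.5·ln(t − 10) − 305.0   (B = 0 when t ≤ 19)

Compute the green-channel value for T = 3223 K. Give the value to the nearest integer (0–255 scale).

t = 3223/100 = 32.23; the t ≤ 66 branch applies.
G = 99.47·ln 32.23 − 161.1 = 99.47·3.4729 − 161.1 = 184.349.
Rounded: 184.

184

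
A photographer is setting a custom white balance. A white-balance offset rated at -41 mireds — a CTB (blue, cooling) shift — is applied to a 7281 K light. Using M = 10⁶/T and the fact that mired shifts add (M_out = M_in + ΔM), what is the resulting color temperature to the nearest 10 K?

M_in = 10⁶/7281 = 137.34 mireds.
M_out = 137.34 + (-41) = 96.34 mireds.
T_out = 10⁶/96.34 = 10379.5 K → 10380 K.

10380 K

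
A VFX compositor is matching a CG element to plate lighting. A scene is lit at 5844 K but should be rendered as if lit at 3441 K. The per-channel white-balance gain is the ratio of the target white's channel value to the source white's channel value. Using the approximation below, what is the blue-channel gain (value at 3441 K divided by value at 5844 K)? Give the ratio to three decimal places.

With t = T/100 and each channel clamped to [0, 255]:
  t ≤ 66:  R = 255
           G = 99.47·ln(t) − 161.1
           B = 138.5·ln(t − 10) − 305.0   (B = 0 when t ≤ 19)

At 5844 K (t = 58.44):
  B = 138.5·ln(58.44 − 10) − 305.0 = 138.5·ln 48.44 − 305.0 = 138.5·3.8803 − 305.0 = 232.425.
At 3441 K (t = 34.41):
  B = 138.5·ln(34.41 − 10) − 305.0 = 138.5·ln 24.41 − 305.0 = 138.5·3.1950 − 305.0 = 137.507.
Gain = 137.507 / 232.425 = 0.5916 → 0.592.

0.592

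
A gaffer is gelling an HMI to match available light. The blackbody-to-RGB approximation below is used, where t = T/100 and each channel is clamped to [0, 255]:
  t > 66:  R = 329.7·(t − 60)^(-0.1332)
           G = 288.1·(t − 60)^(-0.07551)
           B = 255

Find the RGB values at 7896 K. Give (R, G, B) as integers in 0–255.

(223, 231, 255)

t = 7896/100 = 78.96; the t > 66 branch applies.
R = 329.7·(78.96 − 60)^(-0.1332) = 329.7·18.96^(-0.1332) = 329.7·0.67576 = 222.798.
G = 288.1·(78.96 − 60)^(-0.07551) = 288.1·18.96^(-0.07551) = 288.1·0.80077 = 230.703.
B = 255 by definition for t > 66.
Rounded: (223, 231, 255).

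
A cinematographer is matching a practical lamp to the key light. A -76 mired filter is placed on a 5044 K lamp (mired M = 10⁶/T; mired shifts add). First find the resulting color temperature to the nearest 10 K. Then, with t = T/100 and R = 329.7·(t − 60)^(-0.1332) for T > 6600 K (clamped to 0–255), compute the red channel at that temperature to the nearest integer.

219

M_in = 10⁶/5044 = 198.26; M_out = 198.26 + (-76) = 122.26.
T_out = 10⁶/122.26 = 8179.6 K → 8180 K; t = 81.8.
R = 329.7·(81.8 − 60)^(-0.1332) = 329.7·21.8^(-0.1332) = 329.7·0.66331 = 218.694.
Rounded: 219.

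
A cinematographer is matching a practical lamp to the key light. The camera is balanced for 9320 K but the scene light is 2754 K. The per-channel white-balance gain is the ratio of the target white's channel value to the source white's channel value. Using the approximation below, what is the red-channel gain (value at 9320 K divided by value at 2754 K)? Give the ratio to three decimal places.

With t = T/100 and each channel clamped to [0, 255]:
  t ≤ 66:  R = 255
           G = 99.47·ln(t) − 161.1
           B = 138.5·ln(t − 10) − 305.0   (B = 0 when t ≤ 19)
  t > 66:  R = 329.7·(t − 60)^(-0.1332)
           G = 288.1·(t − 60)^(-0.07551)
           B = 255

At 2754 K (t = 27.54):
  R = 255 by definition for t ≤ 66.
At 9320 K (t = 93.2):
  R = 329.7·(93.2 − 60)^(-0.1332) = 329.7·33.2^(-0.1332) = 329.7·0.62717 = 206.778.
Gain = 206.778 / 255.000 = 0.8109 → 0.811.

0.811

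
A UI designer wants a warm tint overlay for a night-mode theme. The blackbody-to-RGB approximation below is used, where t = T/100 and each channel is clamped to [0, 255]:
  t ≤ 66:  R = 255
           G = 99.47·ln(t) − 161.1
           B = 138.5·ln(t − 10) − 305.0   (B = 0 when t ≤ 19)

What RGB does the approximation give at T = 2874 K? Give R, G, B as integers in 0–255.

R=255, G=173, B=101

t = 2874/100 = 28.74; the t ≤ 66 branch applies.
R = 255 by definition for t ≤ 66.
G = 99.47·ln 28.74 − 161.1 = 99.47·3.3583 − 161.1 = 172.949.
B = 138.5·ln(28.74 − 10) − 305.0 = 138.5·ln 18.74 − 305.0 = 138.5·2.9307 − 305.0 = 100.896.
Rounded: (255, 173, 101).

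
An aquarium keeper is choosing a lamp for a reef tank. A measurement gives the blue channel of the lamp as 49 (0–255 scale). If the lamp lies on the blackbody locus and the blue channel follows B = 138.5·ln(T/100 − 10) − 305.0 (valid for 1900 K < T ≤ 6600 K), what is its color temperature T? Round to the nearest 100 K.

ln(t − 10) = (49 + 305.0) / 138.5 = 2.5560.
t − 10 = e^2.5560 = 12.884, so t = 22.884.
T = 100·t = 2288 K → 2300 K to the nearest 100 K.

2300 K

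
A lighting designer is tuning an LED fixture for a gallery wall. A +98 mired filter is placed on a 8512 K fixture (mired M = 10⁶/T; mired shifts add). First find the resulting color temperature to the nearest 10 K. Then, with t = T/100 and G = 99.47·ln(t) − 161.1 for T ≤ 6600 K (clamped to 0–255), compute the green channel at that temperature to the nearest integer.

221

M_in = 10⁶/8512 = 117.48; M_out = 117.48 + (+98) = 215.48.
T_out = 10⁶/215.48 = 4640.8 K → 4640 K; t = 46.4.
G = 99.47·ln 46.4 − 161.1 = 99.47·3.8373 − 161.1 = 220.596.
Rounded: 221.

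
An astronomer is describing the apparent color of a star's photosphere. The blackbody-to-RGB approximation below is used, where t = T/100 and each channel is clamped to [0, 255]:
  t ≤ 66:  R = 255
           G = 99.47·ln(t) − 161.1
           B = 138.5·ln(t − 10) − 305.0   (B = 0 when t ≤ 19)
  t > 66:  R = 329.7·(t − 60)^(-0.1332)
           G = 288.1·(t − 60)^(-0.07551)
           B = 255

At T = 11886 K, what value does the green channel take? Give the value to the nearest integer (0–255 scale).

212

t = 11886/100 = 118.86; the t > 66 branch applies.
G = 288.1·(118.86 − 60)^(-0.07551) = 288.1·58.86^(-0.07551) = 288.1·0.73512 = 211.789.
Rounded: 212.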